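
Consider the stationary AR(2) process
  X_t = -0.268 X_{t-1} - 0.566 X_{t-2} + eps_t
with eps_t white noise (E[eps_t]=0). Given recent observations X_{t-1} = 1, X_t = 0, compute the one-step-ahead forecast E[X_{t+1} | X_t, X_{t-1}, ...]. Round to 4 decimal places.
E[X_{t+1} \mid \mathcal F_t] = -0.5660

For an AR(p) model X_t = c + sum_i phi_i X_{t-i} + eps_t, the
one-step-ahead conditional mean is
  E[X_{t+1} | X_t, ...] = c + sum_i phi_i X_{t+1-i}.
Substitute known values:
  E[X_{t+1} | ...] = (-0.268) * (0) + (-0.566) * (1)
                   = -0.5660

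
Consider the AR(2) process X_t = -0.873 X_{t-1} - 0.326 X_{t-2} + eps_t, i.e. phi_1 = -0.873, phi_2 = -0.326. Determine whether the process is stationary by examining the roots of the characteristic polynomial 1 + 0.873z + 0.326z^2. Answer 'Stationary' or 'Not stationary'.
\text{Stationary}

The AR(p) characteristic polynomial is P(z) = 1 + 0.873z + 0.326z^2.
Stationarity requires all roots to lie outside the unit circle, i.e. |z| > 1 for every root.
Set 1 + (0.873) z + (0.326) z^2 = 0, i.e. a z^2 + b z + c = 0 with a = 0.326, b = 0.873, c = 1.
Discriminant D = b^2 - 4ac = (0.873)^2 - 4*(0.326)*1 = 0.762129 - (1.304) = -0.541871.
D < 0, so the roots are the complex-conjugate pair z = (-b +/- i sqrt(-D)) / (2a) = -1.339 +/- 1.129i.
For a conjugate pair |z|^2 = z * conj(z) = (product of roots) = c/a = 1/(0.326) = 3.067485, so |z| = sqrt(3.067485) = 1.7514 for both roots.
Moduli of all roots: 1.7514, 1.7514.
All moduli strictly greater than 1? Yes.
Verdict: Stationary.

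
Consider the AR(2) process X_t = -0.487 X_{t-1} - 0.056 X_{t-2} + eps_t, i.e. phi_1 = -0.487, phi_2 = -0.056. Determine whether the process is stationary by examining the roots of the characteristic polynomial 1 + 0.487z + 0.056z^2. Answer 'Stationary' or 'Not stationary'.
\text{Stationary}

The AR(p) characteristic polynomial is P(z) = 1 + 0.487z + 0.056z^2.
Stationarity requires all roots to lie outside the unit circle, i.e. |z| > 1 for every root.
Set 1 + (0.487) z + (0.056) z^2 = 0, i.e. a z^2 + b z + c = 0 with a = 0.056, b = 0.487, c = 1.
Discriminant D = b^2 - 4ac = (0.487)^2 - 4*(0.056)*1 = 0.237169 - (0.224) = 0.013169.
D >= 0, so the roots are real: z = (-b +/- sqrt(D)) / (2a) = (-0.487 +/- 0.114756) / (0.112).
  z_1 = (-0.487 + 0.114756) / (0.112) = -3.3236,   |z_1| = 3.3236.
  z_2 = (-0.487 - 0.114756) / (0.112) = -5.3728,   |z_2| = 5.3728.
Moduli of all roots: 3.3236, 5.3728.
All moduli strictly greater than 1? Yes.
Verdict: Stationary.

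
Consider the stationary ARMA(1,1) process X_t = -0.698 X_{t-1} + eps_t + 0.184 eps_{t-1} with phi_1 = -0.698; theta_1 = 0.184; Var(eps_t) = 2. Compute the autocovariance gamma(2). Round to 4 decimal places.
\gamma(2) = 1.2196

Multiply the model equation by X_{t-k} and take expectations. With theta_0 = psi_0 = 1 and psi_j the MA(infinity) weights, this gives
  gamma(k) - sum_i phi_i gamma(k-i) = c_k,
  c_k = sigma^2 * sum_{j=k..q} theta_j psi_{j-k}   (c_k = 0 for k > q),
using gamma(-m) = gamma(m).
psi-weights needed (psi_j = theta_j + sum_i phi_i psi_{j-i}):
  psi_1 = theta_1 + phi_1 = 0.184 + (-0.698) = -0.514
Right-hand sides:
  c_0 = sigma^2 (1 + theta_1 psi_1) = 2 * (1 + (0.184)(-0.514)) = 2 * 0.905424 = 1.810848
  c_1 = sigma^2 theta_1 = 2 * (0.184) = 0.368
  c_2 = 0
Equations for k = 0 and k = 1 (AR order 1):
  gamma(0) = phi_1 gamma(1) + c_0
  gamma(1) = phi_1 gamma(0) + c_1
Substituting the second into the first: gamma(0) (1 - phi_1^2) = c_0 + phi_1 c_1, so
  gamma(0) = (c_0 + phi_1 c_1) / (1 - phi_1^2) = (1.810848 + (-0.698)(0.368)) / (1 - (-0.698)^2) = 1.553984 / 0.512796 = 3.030414.
  gamma(1) = phi_1 gamma(0) + c_1 = (-0.698)(3.030414) + (0.368) = -1.747229.
For k = 2 (> q): gamma(2) = phi_1 gamma(1) = (-0.698)(-1.747229) = 1.219566.
Therefore gamma(2) = 1.2196 (to 4 decimal places).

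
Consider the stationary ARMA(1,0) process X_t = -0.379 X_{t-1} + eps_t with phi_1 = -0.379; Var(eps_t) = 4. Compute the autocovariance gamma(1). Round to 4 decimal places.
\gamma(1) = -1.7703

Multiply the model equation by X_{t-k} and take expectations. With theta_0 = psi_0 = 1 and psi_j the MA(infinity) weights, this gives
  gamma(k) - sum_i phi_i gamma(k-i) = c_k,
  c_k = sigma^2 * sum_{j=k..q} theta_j psi_{j-k}   (c_k = 0 for k > q),
using gamma(-m) = gamma(m).
Pure AR (q = 0): c_0 = sigma^2 = 4, c_k = 0 for k >= 1.
Equations for k = 0 and k = 1 (AR order 1):
  gamma(0) = phi_1 gamma(1) + c_0
  gamma(1) = phi_1 gamma(0) + c_1
Substituting the second into the first: gamma(0) (1 - phi_1^2) = c_0 + phi_1 c_1, so
  gamma(0) = c_0 / (1 - phi_1^2) = 4 / (1 - (-0.379)^2) = 4 / 0.856359 = 4.670938.
  gamma(1) = phi_1 gamma(0) = (-0.379)(4.670938) = -1.770286.
Therefore gamma(1) = -1.7703 (to 4 decimal places).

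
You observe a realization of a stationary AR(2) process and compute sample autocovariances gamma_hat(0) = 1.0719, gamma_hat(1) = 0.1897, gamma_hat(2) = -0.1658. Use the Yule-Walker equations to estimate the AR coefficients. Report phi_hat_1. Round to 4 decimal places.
\hat\phi_{1} = 0.2110

The Yule-Walker equations for an AR(p) process read, in matrix form,
  Gamma_p phi = r_p,   with   (Gamma_p)_{ij} = gamma(|i - j|),
                       (r_p)_i = gamma(i),   i,j = 1..p.
Substitute the sample gammas (Toeplitz matrix and right-hand side of size 2):
  Gamma_p = [[1.0719, 0.1897], [0.1897, 1.0719]]
  r_p     = [0.1897, -0.1658]
Written out:
  1.0719 phi_1 + 0.1897 phi_2 = 0.1897
  0.1897 phi_1 + 1.0719 phi_2 = -0.1658
Solve by Cramer's rule:
  det = gamma(0)^2 - gamma(1)^2 = (1.0719)^2 - (0.1897)^2 = 1.14896961 - 0.03598609 = 1.11298352
  phi_hat_1 = [gamma(1) gamma(0) - gamma(1) gamma(2)] / det = [(0.1897)(1.0719) - (0.1897)(-0.1658)] / 1.11298352 = 0.23479169 / 1.11298352 = 0.211
  phi_hat_2 = [gamma(0) gamma(2) - gamma(1)^2] / det = [(1.0719)(-0.1658) - (0.1897)^2] / 1.11298352 = -0.21370711 / 1.11298352 = -0.192
So phi_hat = [0.2110, -0.1920].
Therefore phi_hat_1 = 0.2110.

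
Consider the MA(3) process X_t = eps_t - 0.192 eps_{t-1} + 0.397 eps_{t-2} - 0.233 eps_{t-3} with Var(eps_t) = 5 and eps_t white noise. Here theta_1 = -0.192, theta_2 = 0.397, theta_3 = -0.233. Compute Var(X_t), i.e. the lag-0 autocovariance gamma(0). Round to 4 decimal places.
\gamma(0) = 6.2438

For an MA(q) process X_t = eps_t + sum_i theta_i eps_{t-i} with
Var(eps_t) = sigma^2, the variance is
  gamma(0) = sigma^2 * (1 + sum_i theta_i^2).
  sum_i theta_i^2 = (-0.192)^2 + (0.397)^2 + (-0.233)^2 = 0.036864 + 0.157609 + 0.054289 = 0.248762.
  gamma(0) = 5 * (1 + 0.248762) = 5 * 1.248762 = 6.24381, which rounds to 6.2438.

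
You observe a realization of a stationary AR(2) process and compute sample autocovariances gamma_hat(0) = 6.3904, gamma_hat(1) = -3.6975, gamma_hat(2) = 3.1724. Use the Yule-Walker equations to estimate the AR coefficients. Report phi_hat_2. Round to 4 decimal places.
\hat\phi_{2} = 0.2430

The Yule-Walker equations for an AR(p) process read, in matrix form,
  Gamma_p phi = r_p,   with   (Gamma_p)_{ij} = gamma(|i - j|),
                       (r_p)_i = gamma(i),   i,j = 1..p.
Substitute the sample gammas (Toeplitz matrix and right-hand side of size 2):
  Gamma_p = [[6.3904, -3.6975], [-3.6975, 6.3904]]
  r_p     = [-3.6975, 3.1724]
Written out:
  6.3904 phi_1 - 3.6975 phi_2 = -3.6975
  -3.6975 phi_1 + 6.3904 phi_2 = 3.1724
Solve by Cramer's rule:
  det = gamma(0)^2 - gamma(1)^2 = (6.3904)^2 - (-3.6975)^2 = 40.83721216 - 13.67150625 = 27.16570591
  phi_hat_1 = [gamma(1) gamma(0) - gamma(1) gamma(2)] / det = [(-3.6975)(6.3904) - (-3.6975)(3.1724)] / 27.16570591 = -11.898555 / 27.16570591 = -0.438
  phi_hat_2 = [gamma(0) gamma(2) - gamma(1)^2] / det = [(6.3904)(3.1724) - (-3.6975)^2] / 27.16570591 = 6.60139871 / 27.16570591 = 0.243
So phi_hat = [-0.4380, 0.2430].
Therefore phi_hat_2 = 0.2430.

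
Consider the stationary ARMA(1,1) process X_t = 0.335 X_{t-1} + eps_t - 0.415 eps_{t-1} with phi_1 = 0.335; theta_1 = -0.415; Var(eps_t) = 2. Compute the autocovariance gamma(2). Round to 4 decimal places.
\gamma(2) = -0.0520

Multiply the model equation by X_{t-k} and take expectations. With theta_0 = psi_0 = 1 and psi_j the MA(infinity) weights, this gives
  gamma(k) - sum_i phi_i gamma(k-i) = c_k,
  c_k = sigma^2 * sum_{j=k..q} theta_j psi_{j-k}   (c_k = 0 for k > q),
using gamma(-m) = gamma(m).
psi-weights needed (psi_j = theta_j + sum_i phi_i psi_{j-i}):
  psi_1 = theta_1 + phi_1 = -0.415 + (0.335) = -0.08
Right-hand sides:
  c_0 = sigma^2 (1 + theta_1 psi_1) = 2 * (1 + (-0.415)(-0.08)) = 2 * 1.0332 = 2.0664
  c_1 = sigma^2 theta_1 = 2 * (-0.415) = -0.83
  c_2 = 0
Equations for k = 0 and k = 1 (AR order 1):
  gamma(0) = phi_1 gamma(1) + c_0
  gamma(1) = phi_1 gamma(0) + c_1
Substituting the second into the first: gamma(0) (1 - phi_1^2) = c_0 + phi_1 c_1, so
  gamma(0) = (c_0 + phi_1 c_1) / (1 - phi_1^2) = (2.0664 + (0.335)(-0.83)) / (1 - (0.335)^2) = 1.78835 / 0.887775 = 2.014418.
  gamma(1) = phi_1 gamma(0) + c_1 = (0.335)(2.014418) + (-0.83) = -0.15517.
For k = 2 (> q): gamma(2) = phi_1 gamma(1) = (0.335)(-0.15517) = -0.051982.
Therefore gamma(2) = -0.0520 (to 4 decimal places).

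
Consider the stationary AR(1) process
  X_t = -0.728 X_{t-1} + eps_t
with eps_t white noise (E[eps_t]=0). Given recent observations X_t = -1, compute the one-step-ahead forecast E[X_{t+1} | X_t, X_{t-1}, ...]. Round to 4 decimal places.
E[X_{t+1} \mid \mathcal F_t] = 0.7280

For an AR(p) model X_t = c + sum_i phi_i X_{t-i} + eps_t, the
one-step-ahead conditional mean is
  E[X_{t+1} | X_t, ...] = c + sum_i phi_i X_{t+1-i}.
Substitute known values:
  E[X_{t+1} | ...] = (-0.728) * (-1)
                   = 0.7280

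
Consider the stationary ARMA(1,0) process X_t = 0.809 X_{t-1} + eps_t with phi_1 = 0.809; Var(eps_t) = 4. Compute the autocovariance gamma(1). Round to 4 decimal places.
\gamma(1) = 9.3656

Multiply the model equation by X_{t-k} and take expectations. With theta_0 = psi_0 = 1 and psi_j the MA(infinity) weights, this gives
  gamma(k) - sum_i phi_i gamma(k-i) = c_k,
  c_k = sigma^2 * sum_{j=k..q} theta_j psi_{j-k}   (c_k = 0 for k > q),
using gamma(-m) = gamma(m).
Pure AR (q = 0): c_0 = sigma^2 = 4, c_k = 0 for k >= 1.
Equations for k = 0 and k = 1 (AR order 1):
  gamma(0) = phi_1 gamma(1) + c_0
  gamma(1) = phi_1 gamma(0) + c_1
Substituting the second into the first: gamma(0) (1 - phi_1^2) = c_0 + phi_1 c_1, so
  gamma(0) = c_0 / (1 - phi_1^2) = 4 / (1 - (0.809)^2) = 4 / 0.345519 = 11.576787.
  gamma(1) = phi_1 gamma(0) = (0.809)(11.576787) = 9.365621.
Therefore gamma(1) = 9.3656 (to 4 decimal places).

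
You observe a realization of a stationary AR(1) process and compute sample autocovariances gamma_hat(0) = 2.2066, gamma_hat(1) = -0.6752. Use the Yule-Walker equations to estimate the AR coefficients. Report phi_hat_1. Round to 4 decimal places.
\hat\phi_{1} = -0.3060

The Yule-Walker equations for an AR(p) process read, in matrix form,
  Gamma_p phi = r_p,   with   (Gamma_p)_{ij} = gamma(|i - j|),
                       (r_p)_i = gamma(i),   i,j = 1..p.
Substitute the sample gammas (Toeplitz matrix and right-hand side of size 1):
  Gamma_p = [[2.2066]]
  r_p     = [-0.6752]
With p = 1 this is the single equation gamma(0) phi_1 = gamma(1):
  phi_hat_1 = gamma(1) / gamma(0) = -0.6752 / 2.2066 = -0.3060.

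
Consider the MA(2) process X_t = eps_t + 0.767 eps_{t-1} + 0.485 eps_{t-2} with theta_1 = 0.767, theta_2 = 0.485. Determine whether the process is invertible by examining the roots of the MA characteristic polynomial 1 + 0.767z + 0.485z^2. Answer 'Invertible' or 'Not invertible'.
\text{Invertible}

The MA(q) characteristic polynomial is P(z) = 1 + 0.767z + 0.485z^2.
Invertibility requires all roots to lie outside the unit circle, i.e. |z| > 1 for every root.
Set 1 + (0.767) z + (0.485) z^2 = 0, i.e. a z^2 + b z + c = 0 with a = 0.485, b = 0.767, c = 1.
Discriminant D = b^2 - 4ac = (0.767)^2 - 4*(0.485)*1 = 0.588289 - (1.94) = -1.351711.
D < 0, so the roots are the complex-conjugate pair z = (-b +/- i sqrt(-D)) / (2a) = -0.7907 +/- 1.1986i.
For a conjugate pair |z|^2 = z * conj(z) = (product of roots) = c/a = 1/(0.485) = 2.061856, so |z| = sqrt(2.061856) = 1.4359 for both roots.
Moduli of all roots: 1.4359, 1.4359.
All moduli strictly greater than 1? Yes.
Verdict: Invertible.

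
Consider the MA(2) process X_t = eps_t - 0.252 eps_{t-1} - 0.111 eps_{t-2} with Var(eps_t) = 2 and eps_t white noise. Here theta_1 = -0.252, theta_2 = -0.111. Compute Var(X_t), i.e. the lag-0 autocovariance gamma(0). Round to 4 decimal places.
\gamma(0) = 2.1517

For an MA(q) process X_t = eps_t + sum_i theta_i eps_{t-i} with
Var(eps_t) = sigma^2, the variance is
  gamma(0) = sigma^2 * (1 + sum_i theta_i^2).
  sum_i theta_i^2 = (-0.252)^2 + (-0.111)^2 = 0.063504 + 0.012321 = 0.075825.
  gamma(0) = 2 * (1 + 0.075825) = 2 * 1.075825 = 2.15165, which rounds to 2.1517.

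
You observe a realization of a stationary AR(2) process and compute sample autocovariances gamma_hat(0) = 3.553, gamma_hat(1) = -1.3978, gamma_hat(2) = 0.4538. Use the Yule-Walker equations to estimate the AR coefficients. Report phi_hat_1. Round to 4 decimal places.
\hat\phi_{1} = -0.4060

The Yule-Walker equations for an AR(p) process read, in matrix form,
  Gamma_p phi = r_p,   with   (Gamma_p)_{ij} = gamma(|i - j|),
                       (r_p)_i = gamma(i),   i,j = 1..p.
Substitute the sample gammas (Toeplitz matrix and right-hand side of size 2):
  Gamma_p = [[3.553, -1.3978], [-1.3978, 3.553]]
  r_p     = [-1.3978, 0.4538]
Written out:
  3.553 phi_1 - 1.3978 phi_2 = -1.3978
  -1.3978 phi_1 + 3.553 phi_2 = 0.4538
Solve by Cramer's rule:
  det = gamma(0)^2 - gamma(1)^2 = (3.553)^2 - (-1.3978)^2 = 12.623809 - 1.95384484 = 10.66996416
  phi_hat_1 = [gamma(1) gamma(0) - gamma(1) gamma(2)] / det = [(-1.3978)(3.553) - (-1.3978)(0.4538)] / 10.66996416 = -4.33206176 / 10.66996416 = -0.406
  phi_hat_2 = [gamma(0) gamma(2) - gamma(1)^2] / det = [(3.553)(0.4538) - (-1.3978)^2] / 10.66996416 = -0.34149344 / 10.66996416 = -0.032
So phi_hat = [-0.4060, -0.0320].
Therefore phi_hat_1 = -0.4060.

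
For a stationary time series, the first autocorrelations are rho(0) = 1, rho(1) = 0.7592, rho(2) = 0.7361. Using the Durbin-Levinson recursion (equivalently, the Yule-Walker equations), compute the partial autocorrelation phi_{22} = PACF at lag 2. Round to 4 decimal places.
\phi_{22} = 0.3770

The PACF at lag k is phi_{kk}, the last component of the solution
to the Yule-Walker system G_k phi = r_k where
  (G_k)_{ij} = rho(|i - j|), (r_k)_i = rho(i), i,j = 1..k.
Equivalently, Durbin-Levinson gives phi_{kk} iteratively:
  phi_{11} = rho(1)
  phi_{kk} = [rho(k) - sum_{j=1..k-1} phi_{k-1,j} rho(k-j)]
            / [1 - sum_{j=1..k-1} phi_{k-1,j} rho(j)],
  phi_{k,j} = phi_{k-1,j} - phi_{kk} phi_{k-1,k-j},  j = 1..k-1.
Step k = 1:
  phi_11 = rho(1) = 0.7592.
Step k = 2:
  phi_22 = [rho(2) - phi_11 rho(1)] / [1 - phi_11 rho(1)] = [0.7361 - (0.7592)(0.7592)] / [1 - (0.7592)(0.7592)]
         = 0.15971536 / 0.42361536 = 0.377.
Therefore phi_{22} = 0.3770.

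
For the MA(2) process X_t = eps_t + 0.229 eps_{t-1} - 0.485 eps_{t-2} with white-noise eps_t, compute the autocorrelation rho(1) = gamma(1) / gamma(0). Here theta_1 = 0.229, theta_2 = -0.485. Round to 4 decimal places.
\rho(1) = 0.0916

For an MA(q) process with theta_0 = 1, the autocovariance is
  gamma(k) = sigma^2 * sum_{i=0..q-k} theta_i * theta_{i+k},
and rho(k) = gamma(k) / gamma(0). Sigma^2 cancels.
  numerator   = (1)*(0.229) + (0.229)*(-0.485) = 0.117935.
  denominator = (1)^2 + (0.229)^2 + (-0.485)^2 = 1.287666.
  rho(1) = 0.117935 / 1.287666 = 0.0916.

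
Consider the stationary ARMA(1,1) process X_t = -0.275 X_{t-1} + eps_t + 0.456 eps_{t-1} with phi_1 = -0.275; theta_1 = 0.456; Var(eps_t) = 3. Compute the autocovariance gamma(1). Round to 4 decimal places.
\gamma(1) = 0.5138

Multiply the model equation by X_{t-k} and take expectations. With theta_0 = psi_0 = 1 and psi_j the MA(infinity) weights, this gives
  gamma(k) - sum_i phi_i gamma(k-i) = c_k,
  c_k = sigma^2 * sum_{j=k..q} theta_j psi_{j-k}   (c_k = 0 for k > q),
using gamma(-m) = gamma(m).
psi-weights needed (psi_j = theta_j + sum_i phi_i psi_{j-i}):
  psi_1 = theta_1 + phi_1 = 0.456 + (-0.275) = 0.181
Right-hand sides:
  c_0 = sigma^2 (1 + theta_1 psi_1) = 3 * (1 + (0.456)(0.181)) = 3 * 1.082536 = 3.247608
  c_1 = sigma^2 theta_1 = 3 * (0.456) = 1.368
  c_2 = 0
Equations for k = 0 and k = 1 (AR order 1):
  gamma(0) = phi_1 gamma(1) + c_0
  gamma(1) = phi_1 gamma(0) + c_1
Substituting the second into the first: gamma(0) (1 - phi_1^2) = c_0 + phi_1 c_1, so
  gamma(0) = (c_0 + phi_1 c_1) / (1 - phi_1^2) = (3.247608 + (-0.275)(1.368)) / (1 - (-0.275)^2) = 2.871408 / 0.924375 = 3.106324.
  gamma(1) = phi_1 gamma(0) + c_1 = (-0.275)(3.106324) + (1.368) = 0.513761.
Therefore gamma(1) = 0.5138 (to 4 decimal places).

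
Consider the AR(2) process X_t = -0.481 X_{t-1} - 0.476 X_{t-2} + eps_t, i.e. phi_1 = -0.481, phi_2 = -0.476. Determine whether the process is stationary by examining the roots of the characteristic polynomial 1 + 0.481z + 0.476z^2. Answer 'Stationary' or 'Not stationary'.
\text{Stationary}

The AR(p) characteristic polynomial is P(z) = 1 + 0.481z + 0.476z^2.
Stationarity requires all roots to lie outside the unit circle, i.e. |z| > 1 for every root.
Set 1 + (0.481) z + (0.476) z^2 = 0, i.e. a z^2 + b z + c = 0 with a = 0.476, b = 0.481, c = 1.
Discriminant D = b^2 - 4ac = (0.481)^2 - 4*(0.476)*1 = 0.231361 - (1.904) = -1.672639.
D < 0, so the roots are the complex-conjugate pair z = (-b +/- i sqrt(-D)) / (2a) = -0.5053 +/- 1.3585i.
For a conjugate pair |z|^2 = z * conj(z) = (product of roots) = c/a = 1/(0.476) = 2.10084, so |z| = sqrt(2.10084) = 1.4494 for both roots.
Moduli of all roots: 1.4494, 1.4494.
All moduli strictly greater than 1? Yes.
Verdict: Stationary.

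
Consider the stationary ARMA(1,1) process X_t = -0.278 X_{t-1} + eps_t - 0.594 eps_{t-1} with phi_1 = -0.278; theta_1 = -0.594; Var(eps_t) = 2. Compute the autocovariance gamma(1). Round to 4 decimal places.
\gamma(1) = -2.2022

Multiply the model equation by X_{t-k} and take expectations. With theta_0 = psi_0 = 1 and psi_j the MA(infinity) weights, this gives
  gamma(k) - sum_i phi_i gamma(k-i) = c_k,
  c_k = sigma^2 * sum_{j=k..q} theta_j psi_{j-k}   (c_k = 0 for k > q),
using gamma(-m) = gamma(m).
psi-weights needed (psi_j = theta_j + sum_i phi_i psi_{j-i}):
  psi_1 = theta_1 + phi_1 = -0.594 + (-0.278) = -0.872
Right-hand sides:
  c_0 = sigma^2 (1 + theta_1 psi_1) = 2 * (1 + (-0.594)(-0.872)) = 2 * 1.517968 = 3.035936
  c_1 = sigma^2 theta_1 = 2 * (-0.594) = -1.188
  c_2 = 0
Equations for k = 0 and k = 1 (AR order 1):
  gamma(0) = phi_1 gamma(1) + c_0
  gamma(1) = phi_1 gamma(0) + c_1
Substituting the second into the first: gamma(0) (1 - phi_1^2) = c_0 + phi_1 c_1, so
  gamma(0) = (c_0 + phi_1 c_1) / (1 - phi_1^2) = (3.035936 + (-0.278)(-1.188)) / (1 - (-0.278)^2) = 3.3662 / 0.922716 = 3.648143.
  gamma(1) = phi_1 gamma(0) + c_1 = (-0.278)(3.648143) + (-1.188) = -2.202184.
Therefore gamma(1) = -2.2022 (to 4 decimal places).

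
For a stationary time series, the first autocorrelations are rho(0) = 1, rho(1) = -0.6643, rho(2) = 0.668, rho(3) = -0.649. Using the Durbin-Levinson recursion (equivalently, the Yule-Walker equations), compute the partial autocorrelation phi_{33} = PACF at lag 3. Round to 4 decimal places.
\phi_{33} = -0.2480

The PACF at lag k is phi_{kk}, the last component of the solution
to the Yule-Walker system G_k phi = r_k where
  (G_k)_{ij} = rho(|i - j|), (r_k)_i = rho(i), i,j = 1..k.
Equivalently, Durbin-Levinson gives phi_{kk} iteratively:
  phi_{11} = rho(1)
  phi_{kk} = [rho(k) - sum_{j=1..k-1} phi_{k-1,j} rho(k-j)]
            / [1 - sum_{j=1..k-1} phi_{k-1,j} rho(j)],
  phi_{k,j} = phi_{k-1,j} - phi_{kk} phi_{k-1,k-j},  j = 1..k-1.
Step k = 1:
  phi_11 = rho(1) = -0.6643.
Step k = 2:
  phi_22 = [rho(2) - phi_11 rho(1)] / [1 - phi_11 rho(1)] = [0.668 - (-0.6643)(-0.6643)] / [1 - (-0.6643)(-0.6643)]
         = 0.22670551 / 0.55870551 = 0.405769.
  Update: phi_21 = phi_11 - phi_22 phi_11 = -0.6643 - (0.405769)(-0.6643) = -0.394747.
Step k = 3:
  phi_33 = [rho(3) - phi_21 rho(2) - phi_22 rho(1)] / [1 - phi_21 rho(1) - phi_22 rho(2)]
    numerator   = -0.649 - (-0.394747)(0.668) - (0.405769)(-0.6643) = -0.11575617
    denominator = 1 - (-0.394747)(-0.6643) - (0.405769)(0.668) = 0.46671539
  phi_33 = -0.11575617 / 0.46671539 = -0.248.
Therefore phi_{33} = -0.2480.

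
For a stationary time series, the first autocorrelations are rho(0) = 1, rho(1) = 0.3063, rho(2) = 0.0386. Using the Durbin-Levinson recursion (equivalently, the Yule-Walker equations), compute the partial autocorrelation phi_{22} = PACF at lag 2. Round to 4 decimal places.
\phi_{22} = -0.0609

The PACF at lag k is phi_{kk}, the last component of the solution
to the Yule-Walker system G_k phi = r_k where
  (G_k)_{ij} = rho(|i - j|), (r_k)_i = rho(i), i,j = 1..k.
Equivalently, Durbin-Levinson gives phi_{kk} iteratively:
  phi_{11} = rho(1)
  phi_{kk} = [rho(k) - sum_{j=1..k-1} phi_{k-1,j} rho(k-j)]
            / [1 - sum_{j=1..k-1} phi_{k-1,j} rho(j)],
  phi_{k,j} = phi_{k-1,j} - phi_{kk} phi_{k-1,k-j},  j = 1..k-1.
Step k = 1:
  phi_11 = rho(1) = 0.3063.
Step k = 2:
  phi_22 = [rho(2) - phi_11 rho(1)] / [1 - phi_11 rho(1)] = [0.0386 - (0.3063)(0.3063)] / [1 - (0.3063)(0.3063)]
         = -0.05521969 / 0.90618031 = -0.0609.
Therefore phi_{22} = -0.0609.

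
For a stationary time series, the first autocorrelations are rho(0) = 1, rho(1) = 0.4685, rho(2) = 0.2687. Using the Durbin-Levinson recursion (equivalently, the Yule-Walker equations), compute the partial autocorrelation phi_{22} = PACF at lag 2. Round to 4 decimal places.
\phi_{22} = 0.0630

The PACF at lag k is phi_{kk}, the last component of the solution
to the Yule-Walker system G_k phi = r_k where
  (G_k)_{ij} = rho(|i - j|), (r_k)_i = rho(i), i,j = 1..k.
Equivalently, Durbin-Levinson gives phi_{kk} iteratively:
  phi_{11} = rho(1)
  phi_{kk} = [rho(k) - sum_{j=1..k-1} phi_{k-1,j} rho(k-j)]
            / [1 - sum_{j=1..k-1} phi_{k-1,j} rho(j)],
  phi_{k,j} = phi_{k-1,j} - phi_{kk} phi_{k-1,k-j},  j = 1..k-1.
Step k = 1:
  phi_11 = rho(1) = 0.4685.
Step k = 2:
  phi_22 = [rho(2) - phi_11 rho(1)] / [1 - phi_11 rho(1)] = [0.2687 - (0.4685)(0.4685)] / [1 - (0.4685)(0.4685)]
         = 0.04920775 / 0.78050775 = 0.063.
Therefore phi_{22} = 0.0630.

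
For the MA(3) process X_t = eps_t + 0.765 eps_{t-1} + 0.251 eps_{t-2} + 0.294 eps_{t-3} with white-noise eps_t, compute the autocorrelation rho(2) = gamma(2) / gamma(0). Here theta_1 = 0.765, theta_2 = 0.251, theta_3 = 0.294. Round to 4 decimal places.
\rho(2) = 0.2744

For an MA(q) process with theta_0 = 1, the autocovariance is
  gamma(k) = sigma^2 * sum_{i=0..q-k} theta_i * theta_{i+k},
and rho(k) = gamma(k) / gamma(0). Sigma^2 cancels.
  numerator   = (1)*(0.251) + (0.765)*(0.294) = 0.47591.
  denominator = (1)^2 + (0.765)^2 + (0.251)^2 + (0.294)^2 = 1.734662.
  rho(2) = 0.47591 / 1.734662 = 0.2744.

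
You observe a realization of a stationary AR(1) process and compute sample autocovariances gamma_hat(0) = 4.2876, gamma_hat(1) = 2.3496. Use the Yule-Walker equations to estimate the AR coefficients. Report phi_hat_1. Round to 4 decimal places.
\hat\phi_{1} = 0.5480

The Yule-Walker equations for an AR(p) process read, in matrix form,
  Gamma_p phi = r_p,   with   (Gamma_p)_{ij} = gamma(|i - j|),
                       (r_p)_i = gamma(i),   i,j = 1..p.
Substitute the sample gammas (Toeplitz matrix and right-hand side of size 1):
  Gamma_p = [[4.2876]]
  r_p     = [2.3496]
With p = 1 this is the single equation gamma(0) phi_1 = gamma(1):
  phi_hat_1 = gamma(1) / gamma(0) = 2.3496 / 4.2876 = 0.5480.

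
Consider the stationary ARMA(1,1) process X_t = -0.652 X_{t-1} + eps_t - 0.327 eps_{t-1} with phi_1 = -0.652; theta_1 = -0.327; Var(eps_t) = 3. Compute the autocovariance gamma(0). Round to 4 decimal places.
\gamma(0) = 8.0015

Multiply the model equation by X_{t-k} and take expectations. With theta_0 = psi_0 = 1 and psi_j the MA(infinity) weights, this gives
  gamma(k) - sum_i phi_i gamma(k-i) = c_k,
  c_k = sigma^2 * sum_{j=k..q} theta_j psi_{j-k}   (c_k = 0 for k > q),
using gamma(-m) = gamma(m).
psi-weights needed (psi_j = theta_j + sum_i phi_i psi_{j-i}):
  psi_1 = theta_1 + phi_1 = -0.327 + (-0.652) = -0.979
Right-hand sides:
  c_0 = sigma^2 (1 + theta_1 psi_1) = 3 * (1 + (-0.327)(-0.979)) = 3 * 1.320133 = 3.960399
  c_1 = sigma^2 theta_1 = 3 * (-0.327) = -0.981
  c_2 = 0
Equations for k = 0 and k = 1 (AR order 1):
  gamma(0) = phi_1 gamma(1) + c_0
  gamma(1) = phi_1 gamma(0) + c_1
Substituting the second into the first: gamma(0) (1 - phi_1^2) = c_0 + phi_1 c_1, so
  gamma(0) = (c_0 + phi_1 c_1) / (1 - phi_1^2) = (3.960399 + (-0.652)(-0.981)) / (1 - (-0.652)^2) = 4.600011 / 0.574896 = 8.001466.
Therefore gamma(0) = 8.0015 (to 4 decimal places).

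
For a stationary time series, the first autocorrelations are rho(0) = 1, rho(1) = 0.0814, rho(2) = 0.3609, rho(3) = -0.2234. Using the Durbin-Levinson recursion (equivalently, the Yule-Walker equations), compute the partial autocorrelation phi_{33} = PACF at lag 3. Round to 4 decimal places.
\phi_{33} = -0.3129

The PACF at lag k is phi_{kk}, the last component of the solution
to the Yule-Walker system G_k phi = r_k where
  (G_k)_{ij} = rho(|i - j|), (r_k)_i = rho(i), i,j = 1..k.
Equivalently, Durbin-Levinson gives phi_{kk} iteratively:
  phi_{11} = rho(1)
  phi_{kk} = [rho(k) - sum_{j=1..k-1} phi_{k-1,j} rho(k-j)]
            / [1 - sum_{j=1..k-1} phi_{k-1,j} rho(j)],
  phi_{k,j} = phi_{k-1,j} - phi_{kk} phi_{k-1,k-j},  j = 1..k-1.
Step k = 1:
  phi_11 = rho(1) = 0.0814.
Step k = 2:
  phi_22 = [rho(2) - phi_11 rho(1)] / [1 - phi_11 rho(1)] = [0.3609 - (0.0814)(0.0814)] / [1 - (0.0814)(0.0814)]
         = 0.35427404 / 0.99337404 = 0.356637.
  Update: phi_21 = phi_11 - phi_22 phi_11 = 0.0814 - (0.356637)(0.0814) = 0.05237.
Step k = 3:
  phi_33 = [rho(3) - phi_21 rho(2) - phi_22 rho(1)] / [1 - phi_21 rho(1) - phi_22 rho(2)]
    numerator   = -0.2234 - (0.05237)(0.3609) - (0.356637)(0.0814) = -0.2713305
    denominator = 1 - (0.05237)(0.0814) - (0.356637)(0.3609) = 0.86702677
  phi_33 = -0.2713305 / 0.86702677 = -0.3129.
Therefore phi_{33} = -0.3129.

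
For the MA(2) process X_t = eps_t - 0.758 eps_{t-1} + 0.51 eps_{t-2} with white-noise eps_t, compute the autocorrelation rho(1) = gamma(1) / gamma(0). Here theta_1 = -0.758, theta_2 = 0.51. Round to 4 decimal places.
\rho(1) = -0.6239

For an MA(q) process with theta_0 = 1, the autocovariance is
  gamma(k) = sigma^2 * sum_{i=0..q-k} theta_i * theta_{i+k},
and rho(k) = gamma(k) / gamma(0). Sigma^2 cancels.
  numerator   = (1)*(-0.758) + (-0.758)*(0.51) = -1.14458.
  denominator = (1)^2 + (-0.758)^2 + (0.51)^2 = 1.834664.
  rho(1) = -1.14458 / 1.834664 = -0.6239.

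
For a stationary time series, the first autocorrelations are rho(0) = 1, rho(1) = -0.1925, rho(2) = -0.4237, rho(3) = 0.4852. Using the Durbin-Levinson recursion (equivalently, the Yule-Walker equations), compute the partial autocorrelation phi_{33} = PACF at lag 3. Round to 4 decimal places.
\phi_{33} = 0.3670

The PACF at lag k is phi_{kk}, the last component of the solution
to the Yule-Walker system G_k phi = r_k where
  (G_k)_{ij} = rho(|i - j|), (r_k)_i = rho(i), i,j = 1..k.
Equivalently, Durbin-Levinson gives phi_{kk} iteratively:
  phi_{11} = rho(1)
  phi_{kk} = [rho(k) - sum_{j=1..k-1} phi_{k-1,j} rho(k-j)]
            / [1 - sum_{j=1..k-1} phi_{k-1,j} rho(j)],
  phi_{k,j} = phi_{k-1,j} - phi_{kk} phi_{k-1,k-j},  j = 1..k-1.
Step k = 1:
  phi_11 = rho(1) = -0.1925.
Step k = 2:
  phi_22 = [rho(2) - phi_11 rho(1)] / [1 - phi_11 rho(1)] = [-0.4237 - (-0.1925)(-0.1925)] / [1 - (-0.1925)(-0.1925)]
         = -0.46075625 / 0.96294375 = -0.478487.
  Update: phi_21 = phi_11 - phi_22 phi_11 = -0.1925 - (-0.478487)(-0.1925) = -0.284609.
Step k = 3:
  phi_33 = [rho(3) - phi_21 rho(2) - phi_22 rho(1)] / [1 - phi_21 rho(1) - phi_22 rho(2)]
    numerator   = 0.4852 - (-0.284609)(-0.4237) - (-0.478487)(-0.1925) = 0.27250247
    denominator = 1 - (-0.284609)(-0.1925) - (-0.478487)(-0.4237) = 0.74247779
  phi_33 = 0.27250247 / 0.74247779 = 0.367.
Therefore phi_{33} = 0.3670.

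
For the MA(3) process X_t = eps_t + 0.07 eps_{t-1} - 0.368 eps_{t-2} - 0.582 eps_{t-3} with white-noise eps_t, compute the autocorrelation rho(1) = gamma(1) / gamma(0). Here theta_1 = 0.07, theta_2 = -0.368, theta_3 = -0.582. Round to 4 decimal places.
\rho(1) = 0.1747

For an MA(q) process with theta_0 = 1, the autocovariance is
  gamma(k) = sigma^2 * sum_{i=0..q-k} theta_i * theta_{i+k},
and rho(k) = gamma(k) / gamma(0). Sigma^2 cancels.
  numerator   = (1)*(0.07) + (0.07)*(-0.368) + (-0.368)*(-0.582) = 0.258416.
  denominator = (1)^2 + (0.07)^2 + (-0.368)^2 + (-0.582)^2 = 1.479048.
  rho(1) = 0.258416 / 1.479048 = 0.1747.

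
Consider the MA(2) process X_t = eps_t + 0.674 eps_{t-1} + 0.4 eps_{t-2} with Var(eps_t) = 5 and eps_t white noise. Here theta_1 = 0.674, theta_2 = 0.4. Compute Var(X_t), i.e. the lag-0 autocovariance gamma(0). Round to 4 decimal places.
\gamma(0) = 8.0714

For an MA(q) process X_t = eps_t + sum_i theta_i eps_{t-i} with
Var(eps_t) = sigma^2, the variance is
  gamma(0) = sigma^2 * (1 + sum_i theta_i^2).
  sum_i theta_i^2 = (0.674)^2 + (0.4)^2 = 0.454276 + 0.16 = 0.614276.
  gamma(0) = 5 * (1 + 0.614276) = 5 * 1.614276 = 8.07138, which rounds to 8.0714.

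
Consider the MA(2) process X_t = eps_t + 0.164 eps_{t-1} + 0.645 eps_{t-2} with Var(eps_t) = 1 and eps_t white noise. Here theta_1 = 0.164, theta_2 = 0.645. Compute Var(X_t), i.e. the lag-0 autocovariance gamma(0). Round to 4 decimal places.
\gamma(0) = 1.4429

For an MA(q) process X_t = eps_t + sum_i theta_i eps_{t-i} with
Var(eps_t) = sigma^2, the variance is
  gamma(0) = sigma^2 * (1 + sum_i theta_i^2).
  sum_i theta_i^2 = (0.164)^2 + (0.645)^2 = 0.026896 + 0.416025 = 0.442921.
  gamma(0) = 1 * (1 + 0.442921) = 1 * 1.442921 = 1.442921, which rounds to 1.4429.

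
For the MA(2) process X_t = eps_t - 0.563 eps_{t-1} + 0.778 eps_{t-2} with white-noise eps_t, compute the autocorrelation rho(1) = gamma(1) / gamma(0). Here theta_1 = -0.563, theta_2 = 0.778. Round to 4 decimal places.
\rho(1) = -0.5208

For an MA(q) process with theta_0 = 1, the autocovariance is
  gamma(k) = sigma^2 * sum_{i=0..q-k} theta_i * theta_{i+k},
and rho(k) = gamma(k) / gamma(0). Sigma^2 cancels.
  numerator   = (1)*(-0.563) + (-0.563)*(0.778) = -1.001014.
  denominator = (1)^2 + (-0.563)^2 + (0.778)^2 = 1.922253.
  rho(1) = -1.001014 / 1.922253 = -0.5208.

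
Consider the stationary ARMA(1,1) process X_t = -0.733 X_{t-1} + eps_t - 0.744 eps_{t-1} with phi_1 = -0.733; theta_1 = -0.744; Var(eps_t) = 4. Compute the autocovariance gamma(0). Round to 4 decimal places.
\gamma(0) = 22.8587

Multiply the model equation by X_{t-k} and take expectations. With theta_0 = psi_0 = 1 and psi_j the MA(infinity) weights, this gives
  gamma(k) - sum_i phi_i gamma(k-i) = c_k,
  c_k = sigma^2 * sum_{j=k..q} theta_j psi_{j-k}   (c_k = 0 for k > q),
using gamma(-m) = gamma(m).
psi-weights needed (psi_j = theta_j + sum_i phi_i psi_{j-i}):
  psi_1 = theta_1 + phi_1 = -0.744 + (-0.733) = -1.477
Right-hand sides:
  c_0 = sigma^2 (1 + theta_1 psi_1) = 4 * (1 + (-0.744)(-1.477)) = 4 * 2.098888 = 8.395552
  c_1 = sigma^2 theta_1 = 4 * (-0.744) = -2.976
  c_2 = 0
Equations for k = 0 and k = 1 (AR order 1):
  gamma(0) = phi_1 gamma(1) + c_0
  gamma(1) = phi_1 gamma(0) + c_1
Substituting the second into the first: gamma(0) (1 - phi_1^2) = c_0 + phi_1 c_1, so
  gamma(0) = (c_0 + phi_1 c_1) / (1 - phi_1^2) = (8.395552 + (-0.733)(-2.976)) / (1 - (-0.733)^2) = 10.57696 / 0.462711 = 22.858674.
Therefore gamma(0) = 22.8587 (to 4 decimal places).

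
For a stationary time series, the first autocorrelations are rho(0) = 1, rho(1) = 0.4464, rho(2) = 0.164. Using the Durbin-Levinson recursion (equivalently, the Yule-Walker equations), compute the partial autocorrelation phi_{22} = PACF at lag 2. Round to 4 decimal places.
\phi_{22} = -0.0441

The PACF at lag k is phi_{kk}, the last component of the solution
to the Yule-Walker system G_k phi = r_k where
  (G_k)_{ij} = rho(|i - j|), (r_k)_i = rho(i), i,j = 1..k.
Equivalently, Durbin-Levinson gives phi_{kk} iteratively:
  phi_{11} = rho(1)
  phi_{kk} = [rho(k) - sum_{j=1..k-1} phi_{k-1,j} rho(k-j)]
            / [1 - sum_{j=1..k-1} phi_{k-1,j} rho(j)],
  phi_{k,j} = phi_{k-1,j} - phi_{kk} phi_{k-1,k-j},  j = 1..k-1.
Step k = 1:
  phi_11 = rho(1) = 0.4464.
Step k = 2:
  phi_22 = [rho(2) - phi_11 rho(1)] / [1 - phi_11 rho(1)] = [0.164 - (0.4464)(0.4464)] / [1 - (0.4464)(0.4464)]
         = -0.03527296 / 0.80072704 = -0.0441.
Therefore phi_{22} = -0.0441.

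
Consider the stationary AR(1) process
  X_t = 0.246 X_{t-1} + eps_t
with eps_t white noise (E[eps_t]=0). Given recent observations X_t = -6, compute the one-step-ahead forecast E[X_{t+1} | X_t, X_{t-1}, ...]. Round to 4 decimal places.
E[X_{t+1} \mid \mathcal F_t] = -1.4760

For an AR(p) model X_t = c + sum_i phi_i X_{t-i} + eps_t, the
one-step-ahead conditional mean is
  E[X_{t+1} | X_t, ...] = c + sum_i phi_i X_{t+1-i}.
Substitute known values:
  E[X_{t+1} | ...] = (0.246) * (-6)
                   = -1.4760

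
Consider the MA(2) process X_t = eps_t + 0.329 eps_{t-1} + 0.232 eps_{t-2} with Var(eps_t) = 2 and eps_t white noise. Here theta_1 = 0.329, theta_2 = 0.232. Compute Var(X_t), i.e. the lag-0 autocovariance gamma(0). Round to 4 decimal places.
\gamma(0) = 2.3241

For an MA(q) process X_t = eps_t + sum_i theta_i eps_{t-i} with
Var(eps_t) = sigma^2, the variance is
  gamma(0) = sigma^2 * (1 + sum_i theta_i^2).
  sum_i theta_i^2 = (0.329)^2 + (0.232)^2 = 0.108241 + 0.053824 = 0.162065.
  gamma(0) = 2 * (1 + 0.162065) = 2 * 1.162065 = 2.32413, which rounds to 2.3241.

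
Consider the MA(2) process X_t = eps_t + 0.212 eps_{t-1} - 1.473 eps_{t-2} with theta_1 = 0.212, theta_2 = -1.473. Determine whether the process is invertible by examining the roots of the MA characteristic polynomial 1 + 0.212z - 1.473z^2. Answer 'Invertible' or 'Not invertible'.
\text{Not invertible}

The MA(q) characteristic polynomial is P(z) = 1 + 0.212z - 1.473z^2.
Invertibility requires all roots to lie outside the unit circle, i.e. |z| > 1 for every root.
Set 1 + (0.212) z + (-1.473) z^2 = 0, i.e. a z^2 + b z + c = 0 with a = -1.473, b = 0.212, c = 1.
Discriminant D = b^2 - 4ac = (0.212)^2 - 4*(-1.473)*1 = 0.044944 - (-5.892) = 5.936944.
D >= 0, so the roots are real: z = (-b +/- sqrt(D)) / (2a) = (-0.212 +/- 2.436584) / (-2.946).
  z_1 = (-0.212 + 2.436584) / (-2.946) = -0.7551,   |z_1| = 0.7551.
  z_2 = (-0.212 - 2.436584) / (-2.946) = 0.899,   |z_2| = 0.899.
Moduli of all roots: 0.7551, 0.8990.
All moduli strictly greater than 1? No.
Verdict: Not invertible.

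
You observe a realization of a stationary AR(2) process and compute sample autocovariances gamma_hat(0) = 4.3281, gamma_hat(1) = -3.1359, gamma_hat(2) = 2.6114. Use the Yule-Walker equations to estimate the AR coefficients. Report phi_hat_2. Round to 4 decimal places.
\hat\phi_{2} = 0.1650

The Yule-Walker equations for an AR(p) process read, in matrix form,
  Gamma_p phi = r_p,   with   (Gamma_p)_{ij} = gamma(|i - j|),
                       (r_p)_i = gamma(i),   i,j = 1..p.
Substitute the sample gammas (Toeplitz matrix and right-hand side of size 2):
  Gamma_p = [[4.3281, -3.1359], [-3.1359, 4.3281]]
  r_p     = [-3.1359, 2.6114]
Written out:
  4.3281 phi_1 - 3.1359 phi_2 = -3.1359
  -3.1359 phi_1 + 4.3281 phi_2 = 2.6114
Solve by Cramer's rule:
  det = gamma(0)^2 - gamma(1)^2 = (4.3281)^2 - (-3.1359)^2 = 18.73244961 - 9.83386881 = 8.8985808
  phi_hat_1 = [gamma(1) gamma(0) - gamma(1) gamma(2)] / det = [(-3.1359)(4.3281) - (-3.1359)(2.6114)] / 8.8985808 = -5.38339953 / 8.8985808 = -0.605
  phi_hat_2 = [gamma(0) gamma(2) - gamma(1)^2] / det = [(4.3281)(2.6114) - (-3.1359)^2] / 8.8985808 = 1.46853153 / 8.8985808 = 0.165
So phi_hat = [-0.6050, 0.1650].
Therefore phi_hat_2 = 0.1650.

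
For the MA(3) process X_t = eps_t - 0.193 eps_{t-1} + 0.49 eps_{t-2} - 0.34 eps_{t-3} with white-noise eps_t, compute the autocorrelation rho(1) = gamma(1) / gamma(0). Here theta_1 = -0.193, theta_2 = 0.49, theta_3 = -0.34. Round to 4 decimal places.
\rho(1) = -0.3260

For an MA(q) process with theta_0 = 1, the autocovariance is
  gamma(k) = sigma^2 * sum_{i=0..q-k} theta_i * theta_{i+k},
and rho(k) = gamma(k) / gamma(0). Sigma^2 cancels.
  numerator   = (1)*(-0.193) + (-0.193)*(0.49) + (0.49)*(-0.34) = -0.45417.
  denominator = (1)^2 + (-0.193)^2 + (0.49)^2 + (-0.34)^2 = 1.392949.
  rho(1) = -0.45417 / 1.392949 = -0.3260.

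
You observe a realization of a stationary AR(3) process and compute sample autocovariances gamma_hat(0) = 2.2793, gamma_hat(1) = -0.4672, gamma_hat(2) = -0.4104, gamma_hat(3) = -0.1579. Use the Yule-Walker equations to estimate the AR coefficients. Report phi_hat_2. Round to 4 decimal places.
\hat\phi_{2} = -0.2770

The Yule-Walker equations for an AR(p) process read, in matrix form,
  Gamma_p phi = r_p,   with   (Gamma_p)_{ij} = gamma(|i - j|),
                       (r_p)_i = gamma(i),   i,j = 1..p.
Substitute the sample gammas (Toeplitz matrix and right-hand side of size 3):
  Gamma_p = [[2.2793, -0.4672, -0.4104], [-0.4672, 2.2793, -0.4672], [-0.4104, -0.4672, 2.2793]]
  r_p     = [-0.4672, -0.4104, -0.1579]
Written out (R1..R3):
  (R1) 2.2793 phi_1 - 0.4672 phi_2 - 0.4104 phi_3 = -0.4672
  (R2) -0.4672 phi_1 + 2.2793 phi_2 - 0.4672 phi_3 = -0.4104
  (R3) -0.4104 phi_1 - 0.4672 phi_2 + 2.2793 phi_3 = -0.1579
Gaussian elimination:
  R2 <- R2 - (-0.4672/2.2793) R1 = R2 - (-0.204975) R1:  2.183536 phi_2 - 0.551322 phi_3 = -0.506164
  R3 <- R3 - (-0.4104/2.2793) R1 = R3 - (-0.180055) R1:  -0.551322 phi_2 + 2.205405 phi_3 = -0.242022
  R3 <- R3 - (-0.551322/2.183536) R2 = R3 - (-0.25249) R2:  2.066202 phi_3 = -0.369823
Back-substitution:
  phi_hat_3 = -0.369823 / 2.066202 = -0.178987
  phi_hat_2 = (-0.506164 - (-0.551322)(-0.178987)) / 2.183536 = -0.277002
  phi_hat_1 = (-0.4672 - (-0.4672)(-0.277002) - (-0.4104)(-0.178987)) / 2.2793 = -0.293981
So phi_hat = [-0.2940, -0.2770, -0.1790].
Therefore phi_hat_2 = -0.2770.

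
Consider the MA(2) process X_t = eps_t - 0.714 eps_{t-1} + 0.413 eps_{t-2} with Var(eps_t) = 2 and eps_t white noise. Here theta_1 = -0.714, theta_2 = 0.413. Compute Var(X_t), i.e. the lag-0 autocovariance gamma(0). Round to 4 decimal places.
\gamma(0) = 3.3607

For an MA(q) process X_t = eps_t + sum_i theta_i eps_{t-i} with
Var(eps_t) = sigma^2, the variance is
  gamma(0) = sigma^2 * (1 + sum_i theta_i^2).
  sum_i theta_i^2 = (-0.714)^2 + (0.413)^2 = 0.509796 + 0.170569 = 0.680365.
  gamma(0) = 2 * (1 + 0.680365) = 2 * 1.680365 = 3.36073, which rounds to 3.3607.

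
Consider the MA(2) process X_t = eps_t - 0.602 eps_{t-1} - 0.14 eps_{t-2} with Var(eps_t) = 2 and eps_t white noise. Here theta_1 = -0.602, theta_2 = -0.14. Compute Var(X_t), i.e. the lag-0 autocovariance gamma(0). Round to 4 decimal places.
\gamma(0) = 2.7640

For an MA(q) process X_t = eps_t + sum_i theta_i eps_{t-i} with
Var(eps_t) = sigma^2, the variance is
  gamma(0) = sigma^2 * (1 + sum_i theta_i^2).
  sum_i theta_i^2 = (-0.602)^2 + (-0.14)^2 = 0.362404 + 0.0196 = 0.382004.
  gamma(0) = 2 * (1 + 0.382004) = 2 * 1.382004 = 2.764008, which rounds to 2.7640.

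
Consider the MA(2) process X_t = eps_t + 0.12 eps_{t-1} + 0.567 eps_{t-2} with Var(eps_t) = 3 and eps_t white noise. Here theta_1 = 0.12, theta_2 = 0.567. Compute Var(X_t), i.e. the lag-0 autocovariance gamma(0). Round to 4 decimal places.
\gamma(0) = 4.0077

For an MA(q) process X_t = eps_t + sum_i theta_i eps_{t-i} with
Var(eps_t) = sigma^2, the variance is
  gamma(0) = sigma^2 * (1 + sum_i theta_i^2).
  sum_i theta_i^2 = (0.12)^2 + (0.567)^2 = 0.0144 + 0.321489 = 0.335889.
  gamma(0) = 3 * (1 + 0.335889) = 3 * 1.335889 = 4.007667, which rounds to 4.0077.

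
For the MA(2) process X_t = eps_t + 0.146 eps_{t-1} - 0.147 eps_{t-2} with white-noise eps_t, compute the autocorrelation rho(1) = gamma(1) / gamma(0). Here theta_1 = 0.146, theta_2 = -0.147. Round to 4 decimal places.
\rho(1) = 0.1194

For an MA(q) process with theta_0 = 1, the autocovariance is
  gamma(k) = sigma^2 * sum_{i=0..q-k} theta_i * theta_{i+k},
and rho(k) = gamma(k) / gamma(0). Sigma^2 cancels.
  numerator   = (1)*(0.146) + (0.146)*(-0.147) = 0.124538.
  denominator = (1)^2 + (0.146)^2 + (-0.147)^2 = 1.042925.
  rho(1) = 0.124538 / 1.042925 = 0.1194.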